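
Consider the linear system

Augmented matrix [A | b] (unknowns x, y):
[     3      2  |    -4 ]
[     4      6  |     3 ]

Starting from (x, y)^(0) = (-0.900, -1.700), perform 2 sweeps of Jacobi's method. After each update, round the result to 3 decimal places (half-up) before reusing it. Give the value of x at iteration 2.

Iteration 1:
  x = (-4 - (2)·-1.700) / (3) = -0.200
  y = (3 - (4)·-0.900) / (6) = 1.100
Iteration 2:
  x = (-4 - (2)·1.100) / (3) = -2.067
  y = (3 - (4)·-0.200) / (6) = 0.633

-2.067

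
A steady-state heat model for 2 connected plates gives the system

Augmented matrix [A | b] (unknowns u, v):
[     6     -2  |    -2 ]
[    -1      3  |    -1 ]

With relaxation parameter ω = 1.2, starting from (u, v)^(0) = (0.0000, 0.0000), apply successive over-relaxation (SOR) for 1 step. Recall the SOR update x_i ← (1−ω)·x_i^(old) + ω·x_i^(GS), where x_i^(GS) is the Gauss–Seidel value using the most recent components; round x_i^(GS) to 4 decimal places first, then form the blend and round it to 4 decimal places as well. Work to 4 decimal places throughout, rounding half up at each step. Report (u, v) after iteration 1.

Iteration 1:
  u: GS value = (-2 - (-2)·0.0000) / (6) = -0.3333;  u ← (1−ω)·0.0000 + ω·-0.3333 = -0.4000
  v: GS value = (-1 - (-1)·-0.4000) / (3) = -0.4667;  v ← (1−ω)·0.0000 + ω·-0.4667 = -0.5600

(-0.4000, -0.5600)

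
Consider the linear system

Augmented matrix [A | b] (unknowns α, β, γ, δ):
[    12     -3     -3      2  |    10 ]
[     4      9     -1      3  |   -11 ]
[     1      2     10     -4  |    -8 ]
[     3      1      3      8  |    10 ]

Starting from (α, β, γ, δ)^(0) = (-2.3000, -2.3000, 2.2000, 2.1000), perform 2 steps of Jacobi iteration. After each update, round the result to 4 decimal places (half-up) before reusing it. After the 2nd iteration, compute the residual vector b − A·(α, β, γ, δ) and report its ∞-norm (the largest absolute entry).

4.7089

Iteration 1:
  α = (10 - (-3)·-2.3000 - (-3)·2.2000 - (2)·2.1000) / (12) = 0.4583
  β = (-11 - (4)·-2.3000 - (-1)·2.2000 - (3)·2.1000) / (9) = -0.6556
  γ = (-8 - (1)·-2.3000 - (2)·-2.3000 - (-4)·2.1000) / (10) = 0.7300
  δ = (10 - (3)·-2.3000 - (1)·-2.3000 - (3)·2.2000) / (8) = 1.5750
Iteration 2:
  α = (10 - (-3)·-0.6556 - (-3)·0.7300 - (2)·1.5750) / (12) = 0.5894
  β = (-11 - (4)·0.4583 - (-1)·0.7300 - (3)·1.5750) / (9) = -1.8698
  γ = (-8 - (1)·0.4583 - (2)·-0.6556 - (-4)·1.5750) / (10) = -0.0847
  δ = (10 - (3)·0.4583 - (1)·-0.6556 - (3)·0.7300) / (8) = 0.8863
Residual b − A·x = (-4.7089, 0.7270, -0.4576, 3.2653); ∞-norm = 4.7089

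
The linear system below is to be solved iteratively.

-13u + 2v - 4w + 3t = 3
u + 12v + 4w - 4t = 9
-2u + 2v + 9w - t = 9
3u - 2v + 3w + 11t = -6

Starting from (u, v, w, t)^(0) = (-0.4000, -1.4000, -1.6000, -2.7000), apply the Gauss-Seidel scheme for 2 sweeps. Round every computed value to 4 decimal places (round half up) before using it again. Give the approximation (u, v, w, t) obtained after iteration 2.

(-0.4123, 0.4792, 0.7531, -0.5513)

Iteration 1:
  u = (3 - (2)·-1.4000 - (-4)·-1.6000 - (3)·-2.7000) / (-13) = -0.5769
  v = (9 - (1)·-0.5769 - (4)·-1.6000 - (-4)·-2.7000) / (12) = 0.4314
  w = (9 - (-2)·-0.5769 - (2)·0.4314 - (-1)·-2.7000) / (9) = 0.4759
  t = (-6 - (3)·-0.5769 - (-2)·0.4314 - (3)·0.4759) / (11) = -0.4395
Iteration 2:
  u = (3 - (2)·0.4314 - (-4)·0.4759 - (3)·-0.4395) / (-13) = -0.4123
  v = (9 - (1)·-0.4123 - (4)·0.4759 - (-4)·-0.4395) / (12) = 0.4792
  w = (9 - (-2)·-0.4123 - (2)·0.4792 - (-1)·-0.4395) / (9) = 0.7531
  t = (-6 - (3)·-0.4123 - (-2)·0.4792 - (3)·0.7531) / (11) = -0.5513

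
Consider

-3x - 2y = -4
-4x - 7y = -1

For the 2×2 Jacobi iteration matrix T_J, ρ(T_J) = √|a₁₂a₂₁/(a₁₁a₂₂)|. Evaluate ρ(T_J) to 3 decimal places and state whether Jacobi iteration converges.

a₁₂a₂₁/(a₁₁a₂₂) = (-2)·(-4) / ((-3)·(-7)) = 0.380952
ρ = √|0.380952| = √0.380952 = 0.617
ρ < 1, so Jacobi converges

0.617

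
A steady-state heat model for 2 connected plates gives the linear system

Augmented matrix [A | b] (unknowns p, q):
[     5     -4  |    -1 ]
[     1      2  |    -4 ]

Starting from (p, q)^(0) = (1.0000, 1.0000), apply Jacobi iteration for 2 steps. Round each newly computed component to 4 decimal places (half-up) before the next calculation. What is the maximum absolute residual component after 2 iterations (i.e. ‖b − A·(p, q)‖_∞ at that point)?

2.8000

Iteration 1:
  p = (-1 - (-4)·1.0000) / (5) = 0.6000
  q = (-4 - (1)·1.0000) / (2) = -2.5000
Iteration 2:
  p = (-1 - (-4)·-2.5000) / (5) = -2.2000
  q = (-4 - (1)·0.6000) / (2) = -2.3000
Residual b − A·x = (0.8000, 2.8000); ∞-norm = 2.8000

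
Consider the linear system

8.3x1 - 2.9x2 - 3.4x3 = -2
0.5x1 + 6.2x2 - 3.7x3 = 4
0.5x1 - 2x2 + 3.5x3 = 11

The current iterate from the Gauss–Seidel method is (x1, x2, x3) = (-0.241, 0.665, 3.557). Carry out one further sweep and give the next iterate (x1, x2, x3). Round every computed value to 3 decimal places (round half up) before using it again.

One sweep:
  x1 = (-2 - (-2.9)·0.665 - (-3.4)·3.557) / (8.3) = 1.448
  x2 = (4 - (0.5)·1.448 - (-3.7)·3.557) / (6.2) = 2.651
  x3 = (11 - (0.5)·1.448 - (-2)·2.651) / (3.5) = 4.451

(1.448, 2.651, 4.451)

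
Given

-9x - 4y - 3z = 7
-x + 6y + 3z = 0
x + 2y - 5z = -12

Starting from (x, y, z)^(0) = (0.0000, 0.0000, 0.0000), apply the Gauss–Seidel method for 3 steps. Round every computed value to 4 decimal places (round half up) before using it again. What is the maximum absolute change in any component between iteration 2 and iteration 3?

Iteration 1:
  x = (7 - (-4)·0.0000 - (-3)·0.0000) / (-9) = -0.7778
  y = (0 - (-1)·-0.7778 - (3)·0.0000) / (6) = -0.1296
  z = (-12 - (1)·-0.7778 - (2)·-0.1296) / (-5) = 2.1926
Iteration 2:
  x = (7 - (-4)·-0.1296 - (-3)·2.1926) / (-9) = -1.4510
  y = (0 - (-1)·-1.4510 - (3)·2.1926) / (6) = -1.3381
  z = (-12 - (1)·-1.4510 - (2)·-1.3381) / (-5) = 1.5746
Iteration 3:
  x = (7 - (-4)·-1.3381 - (-3)·1.5746) / (-9) = -0.7079
  y = (0 - (-1)·-0.7079 - (3)·1.5746) / (6) = -0.9053
  z = (-12 - (1)·-0.7079 - (2)·-0.9053) / (-5) = 1.8963
Change: (0.7431, 0.4328, 0.3217) → max |·| = 0.7431

0.7431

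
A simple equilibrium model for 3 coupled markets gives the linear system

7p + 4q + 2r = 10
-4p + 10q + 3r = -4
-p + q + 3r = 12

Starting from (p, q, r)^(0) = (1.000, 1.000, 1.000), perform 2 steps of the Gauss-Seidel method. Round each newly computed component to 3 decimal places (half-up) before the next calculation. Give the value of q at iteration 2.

-1.522

Iteration 1:
  p = (10 - (4)·1.000 - (2)·1.000) / (7) = 0.571
  q = (-4 - (-4)·0.571 - (3)·1.000) / (10) = -0.472
  r = (12 - (-1)·0.571 - (1)·-0.472) / (3) = 4.348
Iteration 2:
  p = (10 - (4)·-0.472 - (2)·4.348) / (7) = 0.456
  q = (-4 - (-4)·0.456 - (3)·4.348) / (10) = -1.522
  r = (12 - (-1)·0.456 - (1)·-1.522) / (3) = 4.659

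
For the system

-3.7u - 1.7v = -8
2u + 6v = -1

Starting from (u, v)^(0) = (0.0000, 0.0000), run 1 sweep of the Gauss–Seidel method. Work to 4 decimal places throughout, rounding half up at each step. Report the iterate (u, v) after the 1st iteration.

Iteration 1:
  u = (-8 - (-1.7)·0.0000) / (-3.7) = 2.1622
  v = (-1 - (2)·2.1622) / (6) = -0.8874

(2.1622, -0.8874)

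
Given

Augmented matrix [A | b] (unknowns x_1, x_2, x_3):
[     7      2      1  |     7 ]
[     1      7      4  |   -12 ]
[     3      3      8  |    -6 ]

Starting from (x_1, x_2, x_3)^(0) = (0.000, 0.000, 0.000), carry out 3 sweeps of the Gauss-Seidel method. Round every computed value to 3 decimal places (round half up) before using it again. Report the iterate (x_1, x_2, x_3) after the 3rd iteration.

(1.586, -1.535, -0.769)

Iteration 1:
  x_1 = (7 - (2)·0.000 - (1)·0.000) / (7) = 1.000
  x_2 = (-12 - (1)·1.000 - (4)·0.000) / (7) = -1.857
  x_3 = (-6 - (3)·1.000 - (3)·-1.857) / (8) = -0.429
Iteration 2:
  x_1 = (7 - (2)·-1.857 - (1)·-0.429) / (7) = 1.592
  x_2 = (-12 - (1)·1.592 - (4)·-0.429) / (7) = -1.697
  x_3 = (-6 - (3)·1.592 - (3)·-1.697) / (8) = -0.711
Iteration 3:
  x_1 = (7 - (2)·-1.697 - (1)·-0.711) / (7) = 1.586
  x_2 = (-12 - (1)·1.586 - (4)·-0.711) / (7) = -1.535
  x_3 = (-6 - (3)·1.586 - (3)·-1.535) / (8) = -0.769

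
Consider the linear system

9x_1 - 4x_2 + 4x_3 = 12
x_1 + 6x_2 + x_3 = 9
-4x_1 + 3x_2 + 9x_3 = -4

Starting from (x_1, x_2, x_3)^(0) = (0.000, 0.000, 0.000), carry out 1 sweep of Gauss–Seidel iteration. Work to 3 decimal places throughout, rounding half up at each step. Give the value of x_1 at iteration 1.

1.333

Iteration 1:
  x_1 = (12 - (-4)·0.000 - (4)·0.000) / (9) = 1.333
  x_2 = (9 - (1)·1.333 - (1)·0.000) / (6) = 1.278
  x_3 = (-4 - (-4)·1.333 - (3)·1.278) / (9) = -0.278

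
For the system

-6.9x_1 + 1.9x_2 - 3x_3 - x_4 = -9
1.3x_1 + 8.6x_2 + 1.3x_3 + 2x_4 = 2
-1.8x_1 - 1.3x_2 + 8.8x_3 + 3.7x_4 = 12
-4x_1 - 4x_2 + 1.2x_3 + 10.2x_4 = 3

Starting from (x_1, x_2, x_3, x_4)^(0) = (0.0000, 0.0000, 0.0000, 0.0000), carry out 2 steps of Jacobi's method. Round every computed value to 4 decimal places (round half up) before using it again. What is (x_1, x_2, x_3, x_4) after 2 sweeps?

Iteration 1:
  x_1 = (-9 - (1.9)·0.0000 - (-3)·0.0000 - (-1)·0.0000) / (-6.9) = 1.3043
  x_2 = (2 - (1.3)·0.0000 - (1.3)·0.0000 - (2)·0.0000) / (8.6) = 0.2326
  x_3 = (12 - (-1.8)·0.0000 - (-1.3)·0.0000 - (3.7)·0.0000) / (8.8) = 1.3636
  x_4 = (3 - (-4)·0.0000 - (-4)·0.0000 - (1.2)·0.0000) / (10.2) = 0.2941
Iteration 2:
  x_1 = (-9 - (1.9)·0.2326 - (-3)·1.3636 - (-1)·0.2941) / (-6.9) = 0.7329
  x_2 = (2 - (1.3)·1.3043 - (1.3)·1.3636 - (2)·0.2941) / (8.6) = -0.2391
  x_3 = (12 - (-1.8)·1.3043 - (-1.3)·0.2326 - (3.7)·0.2941) / (8.8) = 1.5411
  x_4 = (3 - (-4)·1.3043 - (-4)·0.2326 - (1.2)·1.3636) / (10.2) = 0.7364

(0.7329, -0.2391, 1.5411, 0.7364)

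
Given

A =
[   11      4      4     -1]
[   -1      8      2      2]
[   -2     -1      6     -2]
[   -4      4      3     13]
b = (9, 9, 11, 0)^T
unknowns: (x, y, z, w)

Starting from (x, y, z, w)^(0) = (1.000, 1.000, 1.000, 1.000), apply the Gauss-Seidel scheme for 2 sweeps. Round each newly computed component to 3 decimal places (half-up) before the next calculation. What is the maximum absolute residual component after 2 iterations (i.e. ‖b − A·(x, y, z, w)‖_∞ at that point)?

Iteration 1:
  x = (9 - (4)·1.000 - (4)·1.000 - (-1)·1.000) / (11) = 0.182
  y = (9 - (-1)·0.182 - (2)·1.000 - (2)·1.000) / (8) = 0.648
  z = (11 - (-2)·0.182 - (-1)·0.648 - (-2)·1.000) / (6) = 2.335
  w = (0 - (-4)·0.182 - (4)·0.648 - (3)·2.335) / (13) = -0.682
Iteration 2:
  x = (9 - (4)·0.648 - (4)·2.335 - (-1)·-0.682) / (11) = -0.329
  y = (9 - (-1)·-0.329 - (2)·2.335 - (2)·-0.682) / (8) = 0.671
  z = (11 - (-2)·-0.329 - (-1)·0.671 - (-2)·-0.682) / (6) = 1.608
  w = (0 - (-4)·-0.329 - (4)·0.671 - (3)·1.608) / (13) = -0.679
Residual b − A·x = (2.824, 1.445, 0.007, 0.003); ∞-norm = 2.824

2.824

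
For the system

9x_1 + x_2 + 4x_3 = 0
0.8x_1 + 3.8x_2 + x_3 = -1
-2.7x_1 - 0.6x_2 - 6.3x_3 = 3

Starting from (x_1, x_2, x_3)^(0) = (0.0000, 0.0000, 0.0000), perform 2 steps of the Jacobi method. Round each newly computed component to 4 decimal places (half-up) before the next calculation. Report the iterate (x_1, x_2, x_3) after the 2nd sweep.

(0.2409, -0.1378, -0.4511)

Iteration 1:
  x_1 = (0 - (1)·0.0000 - (4)·0.0000) / (9) = 0.0000
  x_2 = (-1 - (0.8)·0.0000 - (1)·0.0000) / (3.8) = -0.2632
  x_3 = (3 - (-2.7)·0.0000 - (-0.6)·0.0000) / (-6.3) = -0.4762
Iteration 2:
  x_1 = (0 - (1)·-0.2632 - (4)·-0.4762) / (9) = 0.2409
  x_2 = (-1 - (0.8)·0.0000 - (1)·-0.4762) / (3.8) = -0.1378
  x_3 = (3 - (-2.7)·0.0000 - (-0.6)·-0.2632) / (-6.3) = -0.4511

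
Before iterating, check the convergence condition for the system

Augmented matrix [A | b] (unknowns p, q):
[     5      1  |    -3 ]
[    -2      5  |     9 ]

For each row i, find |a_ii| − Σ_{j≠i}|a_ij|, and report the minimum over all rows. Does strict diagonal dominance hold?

3

row 1: |5| − (1) = 4
row 2: |5| − (2) = 3
minimum over rows = 3 → strictly diagonally dominant (convergence guaranteed)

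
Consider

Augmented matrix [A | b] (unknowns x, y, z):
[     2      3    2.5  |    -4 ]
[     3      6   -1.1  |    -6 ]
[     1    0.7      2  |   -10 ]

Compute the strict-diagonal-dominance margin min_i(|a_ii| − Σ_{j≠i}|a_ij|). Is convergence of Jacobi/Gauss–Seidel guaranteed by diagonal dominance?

row 1: |2| − (3+2.5) = -3.5
row 2: |6| − (3+1.1) = 1.9
row 3: |2| − (1+0.7) = 0.3
minimum over rows = -3.5 → not strictly diagonally dominant

-3.5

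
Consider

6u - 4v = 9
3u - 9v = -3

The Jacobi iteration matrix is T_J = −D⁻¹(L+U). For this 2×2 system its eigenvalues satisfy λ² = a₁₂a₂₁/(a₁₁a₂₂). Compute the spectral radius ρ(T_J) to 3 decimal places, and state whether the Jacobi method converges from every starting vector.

0.471

a₁₂a₂₁/(a₁₁a₂₂) = (-4)·(3) / ((6)·(-9)) = 0.222222
ρ = √|0.222222| = √0.222222 = 0.471
ρ < 1, so Jacobi converges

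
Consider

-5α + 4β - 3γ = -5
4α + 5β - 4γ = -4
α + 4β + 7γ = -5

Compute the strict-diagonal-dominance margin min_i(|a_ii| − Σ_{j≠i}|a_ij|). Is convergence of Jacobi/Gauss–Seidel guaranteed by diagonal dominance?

row 1: |-5| − (4+3) = -2
row 2: |5| − (4+4) = -3
row 3: |7| − (1+4) = 2
minimum over rows = -3 → not strictly diagonally dominant

-3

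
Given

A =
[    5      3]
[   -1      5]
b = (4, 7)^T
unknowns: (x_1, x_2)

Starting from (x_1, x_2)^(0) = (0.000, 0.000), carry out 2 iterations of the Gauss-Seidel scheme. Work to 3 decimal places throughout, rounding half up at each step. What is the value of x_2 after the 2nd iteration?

Iteration 1:
  x_1 = (4 - (3)·0.000) / (5) = 0.800
  x_2 = (7 - (-1)·0.800) / (5) = 1.560
Iteration 2:
  x_1 = (4 - (3)·1.560) / (5) = -0.136
  x_2 = (7 - (-1)·-0.136) / (5) = 1.373

1.373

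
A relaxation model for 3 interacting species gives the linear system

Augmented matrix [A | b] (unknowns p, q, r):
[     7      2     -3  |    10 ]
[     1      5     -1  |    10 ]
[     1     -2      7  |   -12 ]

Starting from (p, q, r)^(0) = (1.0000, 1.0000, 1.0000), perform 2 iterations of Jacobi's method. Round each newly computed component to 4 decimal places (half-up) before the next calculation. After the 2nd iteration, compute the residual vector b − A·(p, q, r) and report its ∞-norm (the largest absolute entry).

1.8694

Iteration 1:
  p = (10 - (2)·1.0000 - (-3)·1.0000) / (7) = 1.5714
  q = (10 - (1)·1.0000 - (-1)·1.0000) / (5) = 2.0000
  r = (-12 - (1)·1.0000 - (-2)·1.0000) / (7) = -1.5714
Iteration 2:
  p = (10 - (2)·2.0000 - (-3)·-1.5714) / (7) = 0.1837
  q = (10 - (1)·1.5714 - (-1)·-1.5714) / (5) = 1.3714
  r = (-12 - (1)·1.5714 - (-2)·2.0000) / (7) = -1.3673
Residual b − A·x = (1.8694, 1.5920, 0.1302); ∞-norm = 1.8694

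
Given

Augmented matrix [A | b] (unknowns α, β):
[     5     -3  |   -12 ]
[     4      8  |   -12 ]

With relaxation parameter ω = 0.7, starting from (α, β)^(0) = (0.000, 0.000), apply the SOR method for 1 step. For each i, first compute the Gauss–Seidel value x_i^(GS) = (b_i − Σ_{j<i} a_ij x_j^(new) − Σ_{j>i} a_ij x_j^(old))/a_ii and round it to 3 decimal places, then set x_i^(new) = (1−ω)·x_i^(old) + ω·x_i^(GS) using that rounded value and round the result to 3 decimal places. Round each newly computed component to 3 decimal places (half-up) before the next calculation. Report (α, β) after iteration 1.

Iteration 1:
  α: GS value = (-12 - (-3)·0.000) / (5) = -2.400;  α ← (1−ω)·0.000 + ω·-2.400 = -1.680
  β: GS value = (-12 - (4)·-1.680) / (8) = -0.660;  β ← (1−ω)·0.000 + ω·-0.660 = -0.462

(-1.680, -0.462)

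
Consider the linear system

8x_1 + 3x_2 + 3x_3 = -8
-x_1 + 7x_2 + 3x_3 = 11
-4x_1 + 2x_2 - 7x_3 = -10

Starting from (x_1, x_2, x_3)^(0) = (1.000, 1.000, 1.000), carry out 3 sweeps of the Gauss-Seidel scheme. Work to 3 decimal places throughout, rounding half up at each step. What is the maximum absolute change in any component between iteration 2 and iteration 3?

Iteration 1:
  x_1 = (-8 - (3)·1.000 - (3)·1.000) / (8) = -1.750
  x_2 = (11 - (-1)·-1.750 - (3)·1.000) / (7) = 0.893
  x_3 = (-10 - (-4)·-1.750 - (2)·0.893) / (-7) = 2.684
Iteration 2:
  x_1 = (-8 - (3)·0.893 - (3)·2.684) / (8) = -2.341
  x_2 = (11 - (-1)·-2.341 - (3)·2.684) / (7) = 0.087
  x_3 = (-10 - (-4)·-2.341 - (2)·0.087) / (-7) = 2.791
Iteration 3:
  x_1 = (-8 - (3)·0.087 - (3)·2.791) / (8) = -2.079
  x_2 = (11 - (-1)·-2.079 - (3)·2.791) / (7) = 0.078
  x_3 = (-10 - (-4)·-2.079 - (2)·0.078) / (-7) = 2.639
Change: (0.262, -0.009, -0.152) → max |·| = 0.262

0.262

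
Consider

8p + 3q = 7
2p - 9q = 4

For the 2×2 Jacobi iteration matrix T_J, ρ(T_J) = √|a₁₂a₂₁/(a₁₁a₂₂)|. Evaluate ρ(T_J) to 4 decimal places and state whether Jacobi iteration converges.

0.2887

a₁₂a₂₁/(a₁₁a₂₂) = (3)·(2) / ((8)·(-9)) = -0.083333
ρ = √|-0.083333| = √0.083333 = 0.2887
ρ < 1, so Jacobi converges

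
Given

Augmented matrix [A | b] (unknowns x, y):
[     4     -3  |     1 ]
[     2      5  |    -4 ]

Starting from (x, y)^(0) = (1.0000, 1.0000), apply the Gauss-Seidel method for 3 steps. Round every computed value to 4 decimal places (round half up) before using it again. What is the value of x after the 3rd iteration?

Iteration 1:
  x = (1 - (-3)·1.0000) / (4) = 1.0000
  y = (-4 - (2)·1.0000) / (5) = -1.2000
Iteration 2:
  x = (1 - (-3)·-1.2000) / (4) = -0.6500
  y = (-4 - (2)·-0.6500) / (5) = -0.5400
Iteration 3:
  x = (1 - (-3)·-0.5400) / (4) = -0.1550
  y = (-4 - (2)·-0.1550) / (5) = -0.7380

-0.1550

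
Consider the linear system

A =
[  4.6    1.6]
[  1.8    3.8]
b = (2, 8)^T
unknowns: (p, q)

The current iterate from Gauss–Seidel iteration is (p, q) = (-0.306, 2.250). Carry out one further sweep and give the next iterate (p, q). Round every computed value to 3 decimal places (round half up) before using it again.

One sweep:
  p = (2 - (1.6)·2.250) / (4.6) = -0.348
  q = (8 - (1.8)·-0.348) / (3.8) = 2.270

(-0.348, 2.270)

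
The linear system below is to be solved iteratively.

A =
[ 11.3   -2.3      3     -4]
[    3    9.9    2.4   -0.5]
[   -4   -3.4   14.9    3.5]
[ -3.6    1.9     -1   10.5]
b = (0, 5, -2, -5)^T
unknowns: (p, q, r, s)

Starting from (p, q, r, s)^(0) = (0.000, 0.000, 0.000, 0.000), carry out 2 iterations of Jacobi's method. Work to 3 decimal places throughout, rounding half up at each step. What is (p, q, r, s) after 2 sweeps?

Iteration 1:
  p = (0 - (-2.3)·0.000 - (3)·0.000 - (-4)·0.000) / (11.3) = 0.000
  q = (5 - (3)·0.000 - (2.4)·0.000 - (-0.5)·0.000) / (9.9) = 0.505
  r = (-2 - (-4)·0.000 - (-3.4)·0.000 - (3.5)·0.000) / (14.9) = -0.134
  s = (-5 - (-3.6)·0.000 - (1.9)·0.000 - (-1)·0.000) / (10.5) = -0.476
Iteration 2:
  p = (0 - (-2.3)·0.505 - (3)·-0.134 - (-4)·-0.476) / (11.3) = -0.030
  q = (5 - (3)·0.000 - (2.4)·-0.134 - (-0.5)·-0.476) / (9.9) = 0.513
  r = (-2 - (-4)·0.000 - (-3.4)·0.505 - (3.5)·-0.476) / (14.9) = 0.093
  s = (-5 - (-3.6)·0.000 - (1.9)·0.505 - (-1)·-0.134) / (10.5) = -0.580

(-0.030, 0.513, 0.093, -0.580)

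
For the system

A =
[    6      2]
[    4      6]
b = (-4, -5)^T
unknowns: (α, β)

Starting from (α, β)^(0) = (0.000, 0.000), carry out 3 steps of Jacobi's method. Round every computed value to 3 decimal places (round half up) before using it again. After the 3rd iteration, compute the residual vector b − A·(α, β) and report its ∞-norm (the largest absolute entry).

0.592

Iteration 1:
  α = (-4 - (2)·0.000) / (6) = -0.667
  β = (-5 - (4)·0.000) / (6) = -0.833
Iteration 2:
  α = (-4 - (2)·-0.833) / (6) = -0.389
  β = (-5 - (4)·-0.667) / (6) = -0.389
Iteration 3:
  α = (-4 - (2)·-0.389) / (6) = -0.537
  β = (-5 - (4)·-0.389) / (6) = -0.574
Residual b − A·x = (0.370, 0.592); ∞-norm = 0.592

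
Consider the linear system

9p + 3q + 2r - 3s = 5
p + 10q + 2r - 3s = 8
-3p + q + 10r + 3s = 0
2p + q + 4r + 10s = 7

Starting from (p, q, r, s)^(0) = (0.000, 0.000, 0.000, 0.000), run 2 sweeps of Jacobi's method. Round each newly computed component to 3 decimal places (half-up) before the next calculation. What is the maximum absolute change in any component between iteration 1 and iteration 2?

0.191

Iteration 1:
  p = (5 - (3)·0.000 - (2)·0.000 - (-3)·0.000) / (9) = 0.556
  q = (8 - (1)·0.000 - (2)·0.000 - (-3)·0.000) / (10) = 0.800
  r = (0 - (-3)·0.000 - (1)·0.000 - (3)·0.000) / (10) = 0.000
  s = (7 - (2)·0.000 - (1)·0.000 - (4)·0.000) / (10) = 0.700
Iteration 2:
  p = (5 - (3)·0.800 - (2)·0.000 - (-3)·0.700) / (9) = 0.522
  q = (8 - (1)·0.556 - (2)·0.000 - (-3)·0.700) / (10) = 0.954
  r = (0 - (-3)·0.556 - (1)·0.800 - (3)·0.700) / (10) = -0.123
  s = (7 - (2)·0.556 - (1)·0.800 - (4)·0.000) / (10) = 0.509
Change: (-0.034, 0.154, -0.123, -0.191) → max |·| = 0.191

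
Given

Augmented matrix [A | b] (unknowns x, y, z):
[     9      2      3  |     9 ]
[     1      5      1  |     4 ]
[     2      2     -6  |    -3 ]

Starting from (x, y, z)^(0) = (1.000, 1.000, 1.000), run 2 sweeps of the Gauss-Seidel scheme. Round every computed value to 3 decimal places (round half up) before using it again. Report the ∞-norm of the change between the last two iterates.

0.170

Iteration 1:
  x = (9 - (2)·1.000 - (3)·1.000) / (9) = 0.444
  y = (4 - (1)·0.444 - (1)·1.000) / (5) = 0.511
  z = (-3 - (2)·0.444 - (2)·0.511) / (-6) = 0.818
Iteration 2:
  x = (9 - (2)·0.511 - (3)·0.818) / (9) = 0.614
  y = (4 - (1)·0.614 - (1)·0.818) / (5) = 0.514
  z = (-3 - (2)·0.614 - (2)·0.514) / (-6) = 0.876
Change: (0.170, 0.003, 0.058) → max |·| = 0.170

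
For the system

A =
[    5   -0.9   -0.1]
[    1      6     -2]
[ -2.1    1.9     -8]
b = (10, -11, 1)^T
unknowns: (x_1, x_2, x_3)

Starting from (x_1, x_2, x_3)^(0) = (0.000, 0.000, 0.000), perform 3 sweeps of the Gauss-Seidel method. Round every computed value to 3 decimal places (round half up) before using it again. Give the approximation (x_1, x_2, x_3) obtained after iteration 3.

(1.530, -2.466, -1.112)

Iteration 1:
  x_1 = (10 - (-0.9)·0.000 - (-0.1)·0.000) / (5) = 2.000
  x_2 = (-11 - (1)·2.000 - (-2)·0.000) / (6) = -2.167
  x_3 = (1 - (-2.1)·2.000 - (1.9)·-2.167) / (-8) = -1.165
Iteration 2:
  x_1 = (10 - (-0.9)·-2.167 - (-0.1)·-1.165) / (5) = 1.587
  x_2 = (-11 - (1)·1.587 - (-2)·-1.165) / (6) = -2.486
  x_3 = (1 - (-2.1)·1.587 - (1.9)·-2.486) / (-8) = -1.132
Iteration 3:
  x_1 = (10 - (-0.9)·-2.486 - (-0.1)·-1.132) / (5) = 1.530
  x_2 = (-11 - (1)·1.530 - (-2)·-1.132) / (6) = -2.466
  x_3 = (1 - (-2.1)·1.530 - (1.9)·-2.466) / (-8) = -1.112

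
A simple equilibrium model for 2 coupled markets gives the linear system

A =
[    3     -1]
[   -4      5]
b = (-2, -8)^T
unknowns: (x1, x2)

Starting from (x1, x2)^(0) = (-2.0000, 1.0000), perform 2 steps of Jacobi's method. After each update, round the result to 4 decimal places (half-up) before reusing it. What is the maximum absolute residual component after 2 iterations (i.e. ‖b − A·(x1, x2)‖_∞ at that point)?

Iteration 1:
  x1 = (-2 - (-1)·1.0000) / (3) = -0.3333
  x2 = (-8 - (-4)·-2.0000) / (5) = -3.2000
Iteration 2:
  x1 = (-2 - (-1)·-3.2000) / (3) = -1.7333
  x2 = (-8 - (-4)·-0.3333) / (5) = -1.8666
Residual b − A·x = (1.3333, -5.6002); ∞-norm = 5.6002

5.6002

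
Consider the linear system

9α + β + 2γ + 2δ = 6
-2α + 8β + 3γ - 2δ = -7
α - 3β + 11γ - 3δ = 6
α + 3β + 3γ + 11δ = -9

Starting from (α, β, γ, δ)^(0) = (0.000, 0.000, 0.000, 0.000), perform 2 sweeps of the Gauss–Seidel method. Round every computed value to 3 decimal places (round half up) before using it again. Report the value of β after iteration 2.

-0.963

Iteration 1:
  α = (6 - (1)·0.000 - (2)·0.000 - (2)·0.000) / (9) = 0.667
  β = (-7 - (-2)·0.667 - (3)·0.000 - (-2)·0.000) / (8) = -0.708
  γ = (6 - (1)·0.667 - (-3)·-0.708 - (-3)·0.000) / (11) = 0.292
  δ = (-9 - (1)·0.667 - (3)·-0.708 - (3)·0.292) / (11) = -0.765
Iteration 2:
  α = (6 - (1)·-0.708 - (2)·0.292 - (2)·-0.765) / (9) = 0.850
  β = (-7 - (-2)·0.850 - (3)·0.292 - (-2)·-0.765) / (8) = -0.963
  γ = (6 - (1)·0.850 - (-3)·-0.963 - (-3)·-0.765) / (11) = -0.003
  δ = (-9 - (1)·0.850 - (3)·-0.963 - (3)·-0.003) / (11) = -0.632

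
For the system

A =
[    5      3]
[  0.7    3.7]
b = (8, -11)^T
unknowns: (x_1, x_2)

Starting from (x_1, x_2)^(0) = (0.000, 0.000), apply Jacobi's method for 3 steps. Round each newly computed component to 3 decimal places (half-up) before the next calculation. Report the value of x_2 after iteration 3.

Iteration 1:
  x_1 = (8 - (3)·0.000) / (5) = 1.600
  x_2 = (-11 - (0.7)·0.000) / (3.7) = -2.973
Iteration 2:
  x_1 = (8 - (3)·-2.973) / (5) = 3.384
  x_2 = (-11 - (0.7)·1.600) / (3.7) = -3.276
Iteration 3:
  x_1 = (8 - (3)·-3.276) / (5) = 3.566
  x_2 = (-11 - (0.7)·3.384) / (3.7) = -3.613

-3.613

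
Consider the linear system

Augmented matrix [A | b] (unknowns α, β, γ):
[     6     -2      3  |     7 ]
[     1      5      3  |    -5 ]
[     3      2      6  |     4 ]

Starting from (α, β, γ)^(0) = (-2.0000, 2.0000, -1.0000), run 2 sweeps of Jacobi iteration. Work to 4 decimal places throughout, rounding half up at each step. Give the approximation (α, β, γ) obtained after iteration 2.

Iteration 1:
  α = (7 - (-2)·2.0000 - (3)·-1.0000) / (6) = 2.3333
  β = (-5 - (1)·-2.0000 - (3)·-1.0000) / (5) = 0.0000
  γ = (4 - (3)·-2.0000 - (2)·2.0000) / (6) = 1.0000
Iteration 2:
  α = (7 - (-2)·0.0000 - (3)·1.0000) / (6) = 0.6667
  β = (-5 - (1)·2.3333 - (3)·1.0000) / (5) = -2.0667
  γ = (4 - (3)·2.3333 - (2)·0.0000) / (6) = -0.5000

(0.6667, -2.0667, -0.5000)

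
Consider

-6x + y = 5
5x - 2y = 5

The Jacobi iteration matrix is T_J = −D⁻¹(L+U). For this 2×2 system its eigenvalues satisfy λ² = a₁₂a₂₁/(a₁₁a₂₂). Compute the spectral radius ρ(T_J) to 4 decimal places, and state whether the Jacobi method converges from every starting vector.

0.6455

a₁₂a₂₁/(a₁₁a₂₂) = (1)·(5) / ((-6)·(-2)) = 0.416667
ρ = √|0.416667| = √0.416667 = 0.6455
ρ < 1, so Jacobi converges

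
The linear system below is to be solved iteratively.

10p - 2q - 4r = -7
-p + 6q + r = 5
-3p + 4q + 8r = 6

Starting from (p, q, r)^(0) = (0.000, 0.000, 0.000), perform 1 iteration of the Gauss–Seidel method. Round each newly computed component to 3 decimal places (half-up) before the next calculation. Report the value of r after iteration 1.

0.129

Iteration 1:
  p = (-7 - (-2)·0.000 - (-4)·0.000) / (10) = -0.700
  q = (5 - (-1)·-0.700 - (1)·0.000) / (6) = 0.717
  r = (6 - (-3)·-0.700 - (4)·0.717) / (8) = 0.129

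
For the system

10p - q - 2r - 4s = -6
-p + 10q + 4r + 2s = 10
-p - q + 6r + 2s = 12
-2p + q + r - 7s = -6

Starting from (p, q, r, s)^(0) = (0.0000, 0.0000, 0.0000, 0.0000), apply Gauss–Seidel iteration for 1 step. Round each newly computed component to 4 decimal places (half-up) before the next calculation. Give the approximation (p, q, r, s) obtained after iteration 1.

Iteration 1:
  p = (-6 - (-1)·0.0000 - (-2)·0.0000 - (-4)·0.0000) / (10) = -0.6000
  q = (10 - (-1)·-0.6000 - (4)·0.0000 - (2)·0.0000) / (10) = 0.9400
  r = (12 - (-1)·-0.6000 - (-1)·0.9400 - (2)·0.0000) / (6) = 2.0567
  s = (-6 - (-2)·-0.6000 - (1)·0.9400 - (1)·2.0567) / (-7) = 1.4567

(-0.6000, 0.9400, 2.0567, 1.4567)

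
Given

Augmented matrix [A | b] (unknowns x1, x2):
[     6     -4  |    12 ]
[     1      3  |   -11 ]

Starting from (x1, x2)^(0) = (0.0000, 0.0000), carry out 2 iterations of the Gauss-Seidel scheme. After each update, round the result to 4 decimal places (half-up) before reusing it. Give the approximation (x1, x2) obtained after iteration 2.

(-0.8889, -3.3704)

Iteration 1:
  x1 = (12 - (-4)·0.0000) / (6) = 2.0000
  x2 = (-11 - (1)·2.0000) / (3) = -4.3333
Iteration 2:
  x1 = (12 - (-4)·-4.3333) / (6) = -0.8889
  x2 = (-11 - (1)·-0.8889) / (3) = -3.3704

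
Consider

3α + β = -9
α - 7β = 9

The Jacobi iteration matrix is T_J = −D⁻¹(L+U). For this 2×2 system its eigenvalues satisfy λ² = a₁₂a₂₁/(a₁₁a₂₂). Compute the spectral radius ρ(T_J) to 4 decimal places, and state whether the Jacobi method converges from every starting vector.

a₁₂a₂₁/(a₁₁a₂₂) = (1)·(1) / ((3)·(-7)) = -0.047619
ρ = √|-0.047619| = √0.047619 = 0.2182
ρ < 1, so Jacobi converges

0.2182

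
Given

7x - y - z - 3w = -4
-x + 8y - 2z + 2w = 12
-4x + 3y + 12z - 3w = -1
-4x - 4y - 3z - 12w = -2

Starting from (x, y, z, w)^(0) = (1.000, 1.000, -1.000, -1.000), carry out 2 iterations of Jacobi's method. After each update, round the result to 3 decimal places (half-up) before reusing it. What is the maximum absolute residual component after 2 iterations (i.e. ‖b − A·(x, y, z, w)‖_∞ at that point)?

Iteration 1:
  x = (-4 - (-1)·1.000 - (-1)·-1.000 - (-3)·-1.000) / (7) = -1.000
  y = (12 - (-1)·1.000 - (-2)·-1.000 - (2)·-1.000) / (8) = 1.625
  z = (-1 - (-4)·1.000 - (3)·1.000 - (-3)·-1.000) / (12) = -0.250
  w = (-2 - (-4)·1.000 - (-4)·1.000 - (-3)·-1.000) / (-12) = -0.250
Iteration 2:
  x = (-4 - (-1)·1.625 - (-1)·-0.250 - (-3)·-0.250) / (7) = -0.482
  y = (12 - (-1)·-1.000 - (-2)·-0.250 - (2)·-0.250) / (8) = 1.375
  z = (-1 - (-4)·-1.000 - (3)·1.625 - (-3)·-0.250) / (12) = -0.885
  w = (-2 - (-4)·-1.000 - (-4)·1.625 - (-3)·-0.250) / (-12) = 0.021
Residual b − A·x = (-0.073, -1.294, 3.630, -0.831); ∞-norm = 3.630

3.630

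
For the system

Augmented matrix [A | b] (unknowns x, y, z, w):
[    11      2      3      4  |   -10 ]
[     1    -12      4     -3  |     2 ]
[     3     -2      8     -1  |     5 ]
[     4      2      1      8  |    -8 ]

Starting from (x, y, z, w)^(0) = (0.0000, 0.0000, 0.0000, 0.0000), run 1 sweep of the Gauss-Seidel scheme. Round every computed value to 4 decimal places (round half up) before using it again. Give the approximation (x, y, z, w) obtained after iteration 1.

Iteration 1:
  x = (-10 - (2)·0.0000 - (3)·0.0000 - (4)·0.0000) / (11) = -0.9091
  y = (2 - (1)·-0.9091 - (4)·0.0000 - (-3)·0.0000) / (-12) = -0.2424
  z = (5 - (3)·-0.9091 - (-2)·-0.2424 - (-1)·0.0000) / (8) = 0.9053
  w = (-8 - (4)·-0.9091 - (2)·-0.2424 - (1)·0.9053) / (8) = -0.5980

(-0.9091, -0.2424, 0.9053, -0.5980)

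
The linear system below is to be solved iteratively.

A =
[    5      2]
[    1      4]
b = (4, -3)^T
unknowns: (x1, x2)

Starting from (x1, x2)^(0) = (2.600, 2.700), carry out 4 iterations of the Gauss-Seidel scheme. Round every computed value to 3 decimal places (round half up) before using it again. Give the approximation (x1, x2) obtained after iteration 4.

(1.221, -1.055)

Iteration 1:
  x1 = (4 - (2)·2.700) / (5) = -0.280
  x2 = (-3 - (1)·-0.280) / (4) = -0.680
Iteration 2:
  x1 = (4 - (2)·-0.680) / (5) = 1.072
  x2 = (-3 - (1)·1.072) / (4) = -1.018
Iteration 3:
  x1 = (4 - (2)·-1.018) / (5) = 1.207
  x2 = (-3 - (1)·1.207) / (4) = -1.052
Iteration 4:
  x1 = (4 - (2)·-1.052) / (5) = 1.221
  x2 = (-3 - (1)·1.221) / (4) = -1.055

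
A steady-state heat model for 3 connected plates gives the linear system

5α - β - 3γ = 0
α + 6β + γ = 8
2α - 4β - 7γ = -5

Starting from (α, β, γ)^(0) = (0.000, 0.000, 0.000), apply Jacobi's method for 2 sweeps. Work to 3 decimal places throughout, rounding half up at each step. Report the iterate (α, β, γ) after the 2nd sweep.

(0.695, 1.214, -0.047)

Iteration 1:
  α = (0 - (-1)·0.000 - (-3)·0.000) / (5) = 0.000
  β = (8 - (1)·0.000 - (1)·0.000) / (6) = 1.333
  γ = (-5 - (2)·0.000 - (-4)·0.000) / (-7) = 0.714
Iteration 2:
  α = (0 - (-1)·1.333 - (-3)·0.714) / (5) = 0.695
  β = (8 - (1)·0.000 - (1)·0.714) / (6) = 1.214
  γ = (-5 - (2)·0.000 - (-4)·1.333) / (-7) = -0.047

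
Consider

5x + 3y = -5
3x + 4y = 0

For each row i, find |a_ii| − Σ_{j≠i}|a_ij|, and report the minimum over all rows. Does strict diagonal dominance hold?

1

row 1: |5| − (3) = 2
row 2: |4| − (3) = 1
minimum over rows = 1 → strictly diagonally dominant (convergence guaranteed)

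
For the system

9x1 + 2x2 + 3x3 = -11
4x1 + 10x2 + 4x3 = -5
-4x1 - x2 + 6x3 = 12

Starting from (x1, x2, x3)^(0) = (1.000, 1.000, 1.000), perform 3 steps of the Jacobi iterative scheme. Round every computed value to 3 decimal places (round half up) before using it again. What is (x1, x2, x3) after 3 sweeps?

(-1.217, 0.012, 0.594)

Iteration 1:
  x1 = (-11 - (2)·1.000 - (3)·1.000) / (9) = -1.778
  x2 = (-5 - (4)·1.000 - (4)·1.000) / (10) = -1.300
  x3 = (12 - (-4)·1.000 - (-1)·1.000) / (6) = 2.833
Iteration 2:
  x1 = (-11 - (2)·-1.300 - (3)·2.833) / (9) = -1.878
  x2 = (-5 - (4)·-1.778 - (4)·2.833) / (10) = -0.922
  x3 = (12 - (-4)·-1.778 - (-1)·-1.300) / (6) = 0.598
Iteration 3:
  x1 = (-11 - (2)·-0.922 - (3)·0.598) / (9) = -1.217
  x2 = (-5 - (4)·-1.878 - (4)·0.598) / (10) = 0.012
  x3 = (12 - (-4)·-1.878 - (-1)·-0.922) / (6) = 0.594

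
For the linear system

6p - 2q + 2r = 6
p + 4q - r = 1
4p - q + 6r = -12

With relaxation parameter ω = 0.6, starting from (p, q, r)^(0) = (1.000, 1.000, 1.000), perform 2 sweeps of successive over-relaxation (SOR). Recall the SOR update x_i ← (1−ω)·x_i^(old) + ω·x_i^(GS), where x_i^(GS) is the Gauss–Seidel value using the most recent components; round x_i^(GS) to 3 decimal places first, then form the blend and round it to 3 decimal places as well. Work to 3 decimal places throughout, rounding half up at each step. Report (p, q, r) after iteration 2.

Iteration 1:
  p: GS value = (6 - (-2)·1.000 - (2)·1.000) / (6) = 1.000;  p ← (1−ω)·1.000 + ω·1.000 = 1.000
  q: GS value = (1 - (1)·1.000 - (-1)·1.000) / (4) = 0.250;  q ← (1−ω)·1.000 + ω·0.250 = 0.550
  r: GS value = (-12 - (4)·1.000 - (-1)·0.550) / (6) = -2.575;  r ← (1−ω)·1.000 + ω·-2.575 = -1.145
Iteration 2:
  p: GS value = (6 - (-2)·0.550 - (2)·-1.145) / (6) = 1.565;  p ← (1−ω)·1.000 + ω·1.565 = 1.339
  q: GS value = (1 - (1)·1.339 - (-1)·-1.145) / (4) = -0.371;  q ← (1−ω)·0.550 + ω·-0.371 = -0.003
  r: GS value = (-12 - (4)·1.339 - (-1)·-0.003) / (6) = -2.893;  r ← (1−ω)·-1.145 + ω·-2.893 = -2.194

(1.339, -0.003, -2.194)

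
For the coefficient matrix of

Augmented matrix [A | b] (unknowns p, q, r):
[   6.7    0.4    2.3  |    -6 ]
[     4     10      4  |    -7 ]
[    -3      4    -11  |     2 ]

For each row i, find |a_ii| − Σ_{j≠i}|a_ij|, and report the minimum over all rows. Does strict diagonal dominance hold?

row 1: |6.7| − (0.4+2.3) = 4
row 2: |10| − (4+4) = 2
row 3: |-11| − (3+4) = 4
minimum over rows = 2 → strictly diagonally dominant (convergence guaranteed)

2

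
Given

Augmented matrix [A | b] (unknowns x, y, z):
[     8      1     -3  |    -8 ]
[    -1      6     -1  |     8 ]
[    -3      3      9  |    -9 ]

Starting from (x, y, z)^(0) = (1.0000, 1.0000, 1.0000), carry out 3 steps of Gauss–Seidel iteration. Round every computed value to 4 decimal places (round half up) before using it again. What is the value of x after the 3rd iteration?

Iteration 1:
  x = (-8 - (1)·1.0000 - (-3)·1.0000) / (8) = -0.7500
  y = (8 - (-1)·-0.7500 - (-1)·1.0000) / (6) = 1.3750
  z = (-9 - (-3)·-0.7500 - (3)·1.3750) / (9) = -1.7083
Iteration 2:
  x = (-8 - (1)·1.3750 - (-3)·-1.7083) / (8) = -1.8125
  y = (8 - (-1)·-1.8125 - (-1)·-1.7083) / (6) = 0.7465
  z = (-9 - (-3)·-1.8125 - (3)·0.7465) / (9) = -1.8530
Iteration 3:
  x = (-8 - (1)·0.7465 - (-3)·-1.8530) / (8) = -1.7882
  y = (8 - (-1)·-1.7882 - (-1)·-1.8530) / (6) = 0.7265
  z = (-9 - (-3)·-1.7882 - (3)·0.7265) / (9) = -1.8382

-1.7882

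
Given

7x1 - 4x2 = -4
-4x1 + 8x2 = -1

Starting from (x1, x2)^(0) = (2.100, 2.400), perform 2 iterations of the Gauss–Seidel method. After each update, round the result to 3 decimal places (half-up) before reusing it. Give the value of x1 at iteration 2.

-0.414

Iteration 1:
  x1 = (-4 - (-4)·2.400) / (7) = 0.800
  x2 = (-1 - (-4)·0.800) / (8) = 0.275
Iteration 2:
  x1 = (-4 - (-4)·0.275) / (7) = -0.414
  x2 = (-1 - (-4)·-0.414) / (8) = -0.332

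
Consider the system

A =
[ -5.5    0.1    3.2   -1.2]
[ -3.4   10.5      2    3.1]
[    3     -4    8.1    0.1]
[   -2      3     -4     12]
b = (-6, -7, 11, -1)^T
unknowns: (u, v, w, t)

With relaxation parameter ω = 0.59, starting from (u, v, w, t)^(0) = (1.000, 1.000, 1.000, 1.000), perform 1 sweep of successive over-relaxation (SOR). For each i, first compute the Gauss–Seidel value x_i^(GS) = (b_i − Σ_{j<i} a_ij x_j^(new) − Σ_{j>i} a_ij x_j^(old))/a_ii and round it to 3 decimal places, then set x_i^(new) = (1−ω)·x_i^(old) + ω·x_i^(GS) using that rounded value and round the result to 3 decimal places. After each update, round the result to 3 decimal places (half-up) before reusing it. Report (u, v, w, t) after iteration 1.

(1.279, -0.025, 0.917, 0.671)

Iteration 1:
  u: GS value = (-6 - (0.1)·1.000 - (3.2)·1.000 - (-1.2)·1.000) / (-5.5) = 1.473;  u ← (1−ω)·1.000 + ω·1.473 = 1.279
  v: GS value = (-7 - (-3.4)·1.279 - (2)·1.000 - (3.1)·1.000) / (10.5) = -0.738;  v ← (1−ω)·1.000 + ω·-0.738 = -0.025
  w: GS value = (11 - (3)·1.279 - (-4)·-0.025 - (0.1)·1.000) / (8.1) = 0.860;  w ← (1−ω)·1.000 + ω·0.860 = 0.917
  t: GS value = (-1 - (-2)·1.279 - (3)·-0.025 - (-4)·0.917) / (12) = 0.442;  t ← (1−ω)·1.000 + ω·0.442 = 0.671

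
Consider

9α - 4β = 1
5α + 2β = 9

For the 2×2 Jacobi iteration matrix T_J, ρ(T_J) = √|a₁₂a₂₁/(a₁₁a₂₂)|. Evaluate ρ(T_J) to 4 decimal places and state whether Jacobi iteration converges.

a₁₂a₂₁/(a₁₁a₂₂) = (-4)·(5) / ((9)·(2)) = -1.111111
ρ = √|-1.111111| = √1.111111 = 1.0541
ρ > 1, so Jacobi diverges

1.0541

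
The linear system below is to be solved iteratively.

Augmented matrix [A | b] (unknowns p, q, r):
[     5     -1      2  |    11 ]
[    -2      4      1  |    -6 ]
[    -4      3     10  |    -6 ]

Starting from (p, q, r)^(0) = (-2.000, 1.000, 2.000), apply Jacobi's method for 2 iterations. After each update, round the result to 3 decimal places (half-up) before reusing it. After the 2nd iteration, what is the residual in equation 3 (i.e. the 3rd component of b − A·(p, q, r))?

Iteration 1:
  p = (11 - (-1)·1.000 - (2)·2.000) / (5) = 1.600
  q = (-6 - (-2)·-2.000 - (1)·2.000) / (4) = -3.000
  r = (-6 - (-4)·-2.000 - (3)·1.000) / (10) = -1.700
Iteration 2:
  p = (11 - (-1)·-3.000 - (2)·-1.700) / (5) = 2.280
  q = (-6 - (-2)·1.600 - (1)·-1.700) / (4) = -0.275
  r = (-6 - (-4)·1.600 - (3)·-3.000) / (10) = 0.940
Residual b − A·x = (-2.555, -1.280, -5.455)

-5.455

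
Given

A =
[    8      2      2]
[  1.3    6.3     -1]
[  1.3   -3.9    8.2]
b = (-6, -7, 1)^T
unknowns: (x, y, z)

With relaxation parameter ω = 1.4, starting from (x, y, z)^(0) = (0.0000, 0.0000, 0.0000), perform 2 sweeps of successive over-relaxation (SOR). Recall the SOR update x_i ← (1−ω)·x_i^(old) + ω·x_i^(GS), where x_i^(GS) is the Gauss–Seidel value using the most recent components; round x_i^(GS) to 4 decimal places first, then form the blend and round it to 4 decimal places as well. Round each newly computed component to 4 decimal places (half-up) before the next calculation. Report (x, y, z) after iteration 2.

Iteration 1:
  x: GS value = (-6 - (2)·0.0000 - (2)·0.0000) / (8) = -0.7500;  x ← (1−ω)·0.0000 + ω·-0.7500 = -1.0500
  y: GS value = (-7 - (1.3)·-1.0500 - (-1)·0.0000) / (6.3) = -0.8944;  y ← (1−ω)·0.0000 + ω·-0.8944 = -1.2522
  z: GS value = (1 - (1.3)·-1.0500 - (-3.9)·-1.2522) / (8.2) = -0.3071;  z ← (1−ω)·0.0000 + ω·-0.3071 = -0.4299
Iteration 2:
  x: GS value = (-6 - (2)·-1.2522 - (2)·-0.4299) / (8) = -0.3295;  x ← (1−ω)·-1.0500 + ω·-0.3295 = -0.0413
  y: GS value = (-7 - (1.3)·-0.0413 - (-1)·-0.4299) / (6.3) = -1.1708;  y ← (1−ω)·-1.2522 + ω·-1.1708 = -1.1382
  z: GS value = (1 - (1.3)·-0.0413 - (-3.9)·-1.1382) / (8.2) = -0.4128;  z ← (1−ω)·-0.4299 + ω·-0.4128 = -0.4060

(-0.0413, -1.1382, -0.4060)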